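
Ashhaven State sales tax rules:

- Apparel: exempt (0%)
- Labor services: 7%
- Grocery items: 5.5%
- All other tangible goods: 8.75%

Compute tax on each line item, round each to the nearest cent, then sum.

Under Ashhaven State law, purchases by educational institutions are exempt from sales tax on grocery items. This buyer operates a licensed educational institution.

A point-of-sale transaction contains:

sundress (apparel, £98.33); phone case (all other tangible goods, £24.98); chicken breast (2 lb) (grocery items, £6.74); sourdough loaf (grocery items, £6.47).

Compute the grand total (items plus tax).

£138.71

Sundress £98.33: apparel → 0% → £0.00
Phone case £24.98: all other tangible goods → 8.75% → £2.19
Chicken breast (2 lb) £6.74: grocery items, buyer-exempt → 0% → £0.00
Sourdough loaf £6.47: grocery items, buyer-exempt → 0% → £0.00
Subtotal = £136.52; tax = £2.19; total due = £138.71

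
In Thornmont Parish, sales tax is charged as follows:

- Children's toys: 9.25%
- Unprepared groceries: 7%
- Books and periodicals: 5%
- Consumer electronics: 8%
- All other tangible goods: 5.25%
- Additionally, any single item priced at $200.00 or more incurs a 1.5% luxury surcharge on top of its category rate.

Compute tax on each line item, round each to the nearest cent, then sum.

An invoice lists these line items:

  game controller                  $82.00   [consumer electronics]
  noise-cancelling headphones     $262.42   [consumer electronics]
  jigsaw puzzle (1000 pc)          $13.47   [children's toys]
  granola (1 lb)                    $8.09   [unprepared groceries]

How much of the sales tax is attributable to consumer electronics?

$31.49

Game controller $82.00: consumer electronics → 8% → $6.56
Noise-cancelling headphones $262.42: consumer electronics → 8% + 1.5% surcharge = 9.5% → $24.93
Tax on consumer electronics = $6.56 + $24.93 = $31.49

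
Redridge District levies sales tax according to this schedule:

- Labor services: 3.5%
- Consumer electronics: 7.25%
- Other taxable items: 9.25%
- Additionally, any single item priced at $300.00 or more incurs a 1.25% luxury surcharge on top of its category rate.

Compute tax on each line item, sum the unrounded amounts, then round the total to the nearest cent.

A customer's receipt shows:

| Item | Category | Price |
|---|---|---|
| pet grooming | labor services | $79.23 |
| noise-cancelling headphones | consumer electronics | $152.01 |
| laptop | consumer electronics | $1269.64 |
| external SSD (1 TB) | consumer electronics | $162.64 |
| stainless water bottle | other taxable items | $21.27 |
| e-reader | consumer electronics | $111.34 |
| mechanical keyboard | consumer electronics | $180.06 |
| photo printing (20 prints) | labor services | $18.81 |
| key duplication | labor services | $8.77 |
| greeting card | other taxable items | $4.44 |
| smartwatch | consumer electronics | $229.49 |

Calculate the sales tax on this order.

$174.61

Pet grooming $79.23: labor services → 3.5% → $2.77305
Noise-cancelling headphones $152.01: consumer electronics → 7.25% → $11.020725
Laptop $1269.64: consumer electronics → 7.25% + 1.25% surcharge = 8.5% → $107.9194
External SSD (1 TB) $162.64: consumer electronics → 7.25% → $11.7914
Stainless water bottle $21.27: other taxable items → 9.25% → $1.967475
E-reader $111.34: consumer electronics → 7.25% → $8.07215
Mechanical keyboard $180.06: consumer electronics → 7.25% → $13.05435
Photo printing (20 prints) $18.81: labor services → 3.5% → $0.65835
Key duplication $8.77: labor services → 3.5% → $0.30695
Greeting card $4.44: other taxable items → 9.25% → $0.4107
Smartwatch $229.49: consumer electronics → 7.25% → $16.638025
Unrounded tax sum = $174.612575 → $174.61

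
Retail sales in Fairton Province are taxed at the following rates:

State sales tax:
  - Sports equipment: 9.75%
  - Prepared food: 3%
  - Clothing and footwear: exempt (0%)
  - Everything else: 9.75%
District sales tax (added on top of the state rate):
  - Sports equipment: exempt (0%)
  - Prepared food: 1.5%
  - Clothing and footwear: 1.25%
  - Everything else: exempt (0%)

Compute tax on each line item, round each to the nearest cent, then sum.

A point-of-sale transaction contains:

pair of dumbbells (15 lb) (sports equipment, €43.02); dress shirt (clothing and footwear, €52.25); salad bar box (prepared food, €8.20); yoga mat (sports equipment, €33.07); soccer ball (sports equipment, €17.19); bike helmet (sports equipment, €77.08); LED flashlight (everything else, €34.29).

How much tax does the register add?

Pair of dumbbells (15 lb) €43.02: sports equipment → 9.75% + 0% district = 9.75% → €4.19
Dress shirt €52.25: clothing and footwear → 0% + 1.25% district = 1.25% → €0.65
Salad bar box €8.20: prepared food → 3% + 1.5% district = 4.5% → €0.37
Yoga mat €33.07: sports equipment → 9.75% + 0% district = 9.75% → €3.22
Soccer ball €17.19: sports equipment → 9.75% + 0% district = 9.75% → €1.68
Bike helmet €77.08: sports equipment → 9.75% + 0% district = 9.75% → €7.52
LED flashlight €34.29: everything else → 9.75% + 0% district = 9.75% → €3.34
Total tax = €4.19 + €0.65 + €0.37 + €3.22 + €1.68 + €7.52 + €3.34 = €20.97

€20.97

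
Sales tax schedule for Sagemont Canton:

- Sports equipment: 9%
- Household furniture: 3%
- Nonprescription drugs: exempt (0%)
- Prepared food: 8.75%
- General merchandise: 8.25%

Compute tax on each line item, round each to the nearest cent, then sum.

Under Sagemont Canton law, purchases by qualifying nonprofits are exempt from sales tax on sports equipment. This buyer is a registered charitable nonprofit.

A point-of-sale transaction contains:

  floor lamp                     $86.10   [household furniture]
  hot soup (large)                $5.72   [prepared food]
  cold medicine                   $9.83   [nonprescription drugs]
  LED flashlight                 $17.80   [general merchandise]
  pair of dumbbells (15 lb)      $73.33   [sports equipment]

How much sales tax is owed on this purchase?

Floor lamp $86.10: household furniture → 3% → $2.58
Hot soup (large) $5.72: prepared food → 8.75% → $0.50
Cold medicine $9.83: nonprescription drugs → 0% → $0.00
LED flashlight $17.80: general merchandise → 8.25% → $1.47
Pair of dumbbells (15 lb) $73.33: sports equipment, buyer-exempt → 0% → $0.00
Total tax = $2.58 + $0.50 + $1.47 = $4.55

$4.55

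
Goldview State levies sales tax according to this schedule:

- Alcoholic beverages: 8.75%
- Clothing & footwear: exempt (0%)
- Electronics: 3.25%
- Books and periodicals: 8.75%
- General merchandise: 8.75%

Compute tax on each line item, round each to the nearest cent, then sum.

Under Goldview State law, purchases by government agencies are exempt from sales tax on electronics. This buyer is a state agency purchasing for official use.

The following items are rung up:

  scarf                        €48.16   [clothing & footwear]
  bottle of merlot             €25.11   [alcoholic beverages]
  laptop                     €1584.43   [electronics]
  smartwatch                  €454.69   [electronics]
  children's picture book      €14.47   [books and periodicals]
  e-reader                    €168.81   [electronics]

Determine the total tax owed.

€3.47

Scarf €48.16: clothing & footwear → 0% → €0.00
Bottle of merlot €25.11: alcoholic beverages → 8.75% → €2.20
Laptop €1584.43: electronics, buyer-exempt → 0% → €0.00
Smartwatch €454.69: electronics, buyer-exempt → 0% → €0.00
Children's picture book €14.47: books and periodicals → 8.75% → €1.27
E-reader €168.81: electronics, buyer-exempt → 0% → €0.00
Total tax = €2.20 + €1.27 = €3.47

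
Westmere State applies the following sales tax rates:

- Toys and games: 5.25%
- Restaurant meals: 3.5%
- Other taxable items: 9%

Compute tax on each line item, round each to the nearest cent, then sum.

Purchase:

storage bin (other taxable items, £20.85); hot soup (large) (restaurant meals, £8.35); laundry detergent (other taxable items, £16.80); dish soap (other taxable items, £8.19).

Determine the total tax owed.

Storage bin £20.85: other taxable items → 9% → £1.88
Hot soup (large) £8.35: restaurant meals → 3.5% → £0.29
Laundry detergent £16.80: other taxable items → 9% → £1.51
Dish soap £8.19: other taxable items → 9% → £0.74
Total tax = £1.88 + £0.29 + £1.51 + £0.74 = £4.42

£4.42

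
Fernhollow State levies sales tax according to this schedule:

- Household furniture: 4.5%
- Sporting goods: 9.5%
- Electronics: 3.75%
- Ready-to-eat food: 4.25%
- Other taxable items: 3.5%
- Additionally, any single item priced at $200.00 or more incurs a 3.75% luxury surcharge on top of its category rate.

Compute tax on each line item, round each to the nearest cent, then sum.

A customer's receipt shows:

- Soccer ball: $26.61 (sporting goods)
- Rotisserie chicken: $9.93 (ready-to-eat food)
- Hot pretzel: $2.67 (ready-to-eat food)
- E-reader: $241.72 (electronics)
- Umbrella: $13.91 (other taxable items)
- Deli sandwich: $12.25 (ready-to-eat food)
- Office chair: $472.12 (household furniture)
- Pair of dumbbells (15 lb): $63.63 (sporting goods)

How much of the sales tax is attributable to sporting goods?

$8.57

Soccer ball $26.61: sporting goods → 9.5% → $2.53
Pair of dumbbells (15 lb) $63.63: sporting goods → 9.5% → $6.04
Tax on sporting goods = $2.53 + $6.04 = $8.57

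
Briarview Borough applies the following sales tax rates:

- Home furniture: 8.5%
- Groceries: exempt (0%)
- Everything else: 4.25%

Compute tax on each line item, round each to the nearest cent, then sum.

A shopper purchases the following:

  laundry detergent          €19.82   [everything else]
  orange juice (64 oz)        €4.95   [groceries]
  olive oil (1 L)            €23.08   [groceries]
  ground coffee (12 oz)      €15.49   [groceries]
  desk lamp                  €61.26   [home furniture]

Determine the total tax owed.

€6.05

Laundry detergent €19.82: everything else → 4.25% → €0.84
Orange juice (64 oz) €4.95: groceries → 0% → €0.00
Olive oil (1 L) €23.08: groceries → 0% → €0.00
Ground coffee (12 oz) €15.49: groceries → 0% → €0.00
Desk lamp €61.26: home furniture → 8.5% → €5.21
Total tax = €0.84 + €5.21 = €6.05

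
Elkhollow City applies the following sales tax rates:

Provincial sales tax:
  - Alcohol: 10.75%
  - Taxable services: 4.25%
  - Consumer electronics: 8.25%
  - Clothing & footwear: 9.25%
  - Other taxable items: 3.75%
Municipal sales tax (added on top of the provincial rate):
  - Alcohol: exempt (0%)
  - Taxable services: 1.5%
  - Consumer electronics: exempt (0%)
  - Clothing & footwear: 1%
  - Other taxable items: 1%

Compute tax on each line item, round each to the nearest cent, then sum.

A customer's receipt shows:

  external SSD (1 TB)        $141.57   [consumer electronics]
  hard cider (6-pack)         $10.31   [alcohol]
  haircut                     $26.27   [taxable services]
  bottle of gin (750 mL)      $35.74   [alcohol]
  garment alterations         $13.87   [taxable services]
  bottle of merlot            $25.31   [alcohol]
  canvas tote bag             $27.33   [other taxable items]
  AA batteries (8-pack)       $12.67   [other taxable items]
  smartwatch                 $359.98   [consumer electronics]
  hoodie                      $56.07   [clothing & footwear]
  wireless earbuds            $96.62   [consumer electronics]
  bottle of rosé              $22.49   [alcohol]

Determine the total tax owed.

External SSD (1 TB) $141.57: consumer electronics → 8.25% + 0% municipal = 8.25% → $11.68
Hard cider (6-pack) $10.31: alcohol → 10.75% + 0% municipal = 10.75% → $1.11
Haircut $26.27: taxable services → 4.25% + 1.5% municipal = 5.75% → $1.51
Bottle of gin (750 mL) $35.74: alcohol → 10.75% + 0% municipal = 10.75% → $3.84
Garment alterations $13.87: taxable services → 4.25% + 1.5% municipal = 5.75% → $0.80
Bottle of merlot $25.31: alcohol → 10.75% + 0% municipal = 10.75% → $2.72
Canvas tote bag $27.33: other taxable items → 3.75% + 1% municipal = 4.75% → $1.30
AA batteries (8-pack) $12.67: other taxable items → 3.75% + 1% municipal = 4.75% → $0.60
Smartwatch $359.98: consumer electronics → 8.25% + 0% municipal = 8.25% → $29.70
Hoodie $56.07: clothing & footwear → 9.25% + 1% municipal = 10.25% → $5.75
Wireless earbuds $96.62: consumer electronics → 8.25% + 0% municipal = 8.25% → $7.97
Bottle of rosé $22.49: alcohol → 10.75% + 0% municipal = 10.75% → $2.42
Total tax = $11.68 + $1.11 + $1.51 + $3.84 + $0.80 + $2.72 + $1.30 + $0.60 + $29.70 + $5.75 + $7.97 + $2.42 = $69.40

$69.40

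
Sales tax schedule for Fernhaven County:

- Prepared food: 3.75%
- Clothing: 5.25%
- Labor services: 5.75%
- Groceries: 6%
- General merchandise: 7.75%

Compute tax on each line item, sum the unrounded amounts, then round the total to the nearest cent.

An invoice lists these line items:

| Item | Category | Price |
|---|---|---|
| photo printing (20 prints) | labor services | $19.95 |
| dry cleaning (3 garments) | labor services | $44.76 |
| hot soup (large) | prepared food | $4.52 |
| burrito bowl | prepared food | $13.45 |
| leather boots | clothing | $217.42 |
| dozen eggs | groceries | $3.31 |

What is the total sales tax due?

$16.01

Photo printing (20 prints) $19.95: labor services → 5.75% → $1.147125
Dry cleaning (3 garments) $44.76: labor services → 5.75% → $2.5737
Hot soup (large) $4.52: prepared food → 3.75% → $0.1695
Burrito bowl $13.45: prepared food → 3.75% → $0.504375
Leather boots $217.42: clothing → 5.25% → $11.41455
Dozen eggs $3.31: groceries → 6% → $0.1986
Unrounded tax sum = $16.00785 → $16.01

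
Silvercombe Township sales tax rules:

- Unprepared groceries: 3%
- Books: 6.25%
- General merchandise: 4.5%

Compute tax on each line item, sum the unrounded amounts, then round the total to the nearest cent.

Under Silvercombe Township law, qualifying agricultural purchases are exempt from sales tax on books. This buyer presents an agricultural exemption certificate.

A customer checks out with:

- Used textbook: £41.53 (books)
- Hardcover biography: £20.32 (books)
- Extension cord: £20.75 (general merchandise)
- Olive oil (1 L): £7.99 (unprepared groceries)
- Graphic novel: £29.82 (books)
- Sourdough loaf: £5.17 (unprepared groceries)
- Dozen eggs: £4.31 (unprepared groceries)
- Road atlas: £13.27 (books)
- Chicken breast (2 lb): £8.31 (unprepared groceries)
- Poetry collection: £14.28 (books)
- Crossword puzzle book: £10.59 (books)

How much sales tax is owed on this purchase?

Used textbook £41.53: books, buyer-exempt → 0% → £0.00
Hardcover biography £20.32: books, buyer-exempt → 0% → £0.00
Extension cord £20.75: general merchandise → 4.5% → £0.93375
Olive oil (1 L) £7.99: unprepared groceries → 3% → £0.2397
Graphic novel £29.82: books, buyer-exempt → 0% → £0.00
Sourdough loaf £5.17: unprepared groceries → 3% → £0.1551
Dozen eggs £4.31: unprepared groceries → 3% → £0.1293
Road atlas £13.27: books, buyer-exempt → 0% → £0.00
Chicken breast (2 lb) £8.31: unprepared groceries → 3% → £0.2493
Poetry collection £14.28: books, buyer-exempt → 0% → £0.00
Crossword puzzle book £10.59: books, buyer-exempt → 0% → £0.00
Unrounded tax sum = £1.70715 → £1.71

£1.71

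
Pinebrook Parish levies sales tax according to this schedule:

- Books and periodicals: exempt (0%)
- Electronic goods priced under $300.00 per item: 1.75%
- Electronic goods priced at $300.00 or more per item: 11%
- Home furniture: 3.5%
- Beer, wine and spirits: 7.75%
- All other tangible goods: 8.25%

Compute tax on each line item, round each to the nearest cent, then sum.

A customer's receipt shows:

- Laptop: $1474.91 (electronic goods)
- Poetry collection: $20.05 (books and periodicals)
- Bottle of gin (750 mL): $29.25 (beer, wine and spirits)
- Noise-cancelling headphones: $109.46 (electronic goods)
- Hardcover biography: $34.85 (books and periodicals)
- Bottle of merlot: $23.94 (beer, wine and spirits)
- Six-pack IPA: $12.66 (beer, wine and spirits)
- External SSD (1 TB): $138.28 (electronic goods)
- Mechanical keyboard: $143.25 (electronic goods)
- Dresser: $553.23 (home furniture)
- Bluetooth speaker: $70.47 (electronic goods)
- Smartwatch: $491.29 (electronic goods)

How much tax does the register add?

$248.83

Laptop $1474.91: electronic goods, $300.00 or more → 11% → $162.24
Poetry collection $20.05: books and periodicals → 0% → $0.00
Bottle of gin (750 mL) $29.25: beer, wine and spirits → 7.75% → $2.27
Noise-cancelling headphones $109.46: electronic goods, under $300.00 → 1.75% → $1.92
Hardcover biography $34.85: books and periodicals → 0% → $0.00
Bottle of merlot $23.94: beer, wine and spirits → 7.75% → $1.86
Six-pack IPA $12.66: beer, wine and spirits → 7.75% → $0.98
External SSD (1 TB) $138.28: electronic goods, under $300.00 → 1.75% → $2.42
Mechanical keyboard $143.25: electronic goods, under $300.00 → 1.75% → $2.51
Dresser $553.23: home furniture → 3.5% → $19.36
Bluetooth speaker $70.47: electronic goods, under $300.00 → 1.75% → $1.23
Smartwatch $491.29: electronic goods, $300.00 or more → 11% → $54.04
Total tax = $162.24 + $2.27 + $1.92 + $1.86 + $0.98 + $2.42 + $2.51 + $19.36 + $1.23 + $54.04 = $248.83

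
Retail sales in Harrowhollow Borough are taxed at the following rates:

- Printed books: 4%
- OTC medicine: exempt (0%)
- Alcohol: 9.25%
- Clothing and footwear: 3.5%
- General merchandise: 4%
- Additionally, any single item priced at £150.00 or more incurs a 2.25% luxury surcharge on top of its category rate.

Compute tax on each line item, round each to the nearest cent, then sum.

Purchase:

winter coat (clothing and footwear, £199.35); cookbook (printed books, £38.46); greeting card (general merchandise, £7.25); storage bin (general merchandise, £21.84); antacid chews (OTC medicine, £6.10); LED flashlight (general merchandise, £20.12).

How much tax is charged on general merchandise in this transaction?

Greeting card £7.25: general merchandise → 4% → £0.29
Storage bin £21.84: general merchandise → 4% → £0.87
LED flashlight £20.12: general merchandise → 4% → £0.80
Tax on general merchandise = £0.29 + £0.87 + £0.80 = £1.96

£1.96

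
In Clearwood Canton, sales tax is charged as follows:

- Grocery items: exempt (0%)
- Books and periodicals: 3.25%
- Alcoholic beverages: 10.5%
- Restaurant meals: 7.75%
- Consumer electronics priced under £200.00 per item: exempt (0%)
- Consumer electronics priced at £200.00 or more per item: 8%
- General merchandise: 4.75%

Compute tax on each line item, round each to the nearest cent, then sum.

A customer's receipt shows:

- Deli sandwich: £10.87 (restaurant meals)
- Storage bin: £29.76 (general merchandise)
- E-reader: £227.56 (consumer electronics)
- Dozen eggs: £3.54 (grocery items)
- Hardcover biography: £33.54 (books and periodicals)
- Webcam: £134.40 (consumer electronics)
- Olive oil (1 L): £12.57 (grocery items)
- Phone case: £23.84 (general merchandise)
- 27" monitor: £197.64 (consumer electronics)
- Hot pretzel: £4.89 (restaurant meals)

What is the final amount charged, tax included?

Deli sandwich £10.87: restaurant meals → 7.75% → £0.84
Storage bin £29.76: general merchandise → 4.75% → £1.41
E-reader £227.56: consumer electronics, £200.00 or more → 8% → £18.20
Dozen eggs £3.54: grocery items → 0% → £0.00
Hardcover biography £33.54: books and periodicals → 3.25% → £1.09
Webcam £134.40: consumer electronics, under £200.00 → 0% → £0.00
Olive oil (1 L) £12.57: grocery items → 0% → £0.00
Phone case £23.84: general merchandise → 4.75% → £1.13
27" monitor £197.64: consumer electronics, under £200.00 → 0% → £0.00
Hot pretzel £4.89: restaurant meals → 7.75% → £0.38
Subtotal = £678.61; tax = £23.05; total due = £701.66

£701.66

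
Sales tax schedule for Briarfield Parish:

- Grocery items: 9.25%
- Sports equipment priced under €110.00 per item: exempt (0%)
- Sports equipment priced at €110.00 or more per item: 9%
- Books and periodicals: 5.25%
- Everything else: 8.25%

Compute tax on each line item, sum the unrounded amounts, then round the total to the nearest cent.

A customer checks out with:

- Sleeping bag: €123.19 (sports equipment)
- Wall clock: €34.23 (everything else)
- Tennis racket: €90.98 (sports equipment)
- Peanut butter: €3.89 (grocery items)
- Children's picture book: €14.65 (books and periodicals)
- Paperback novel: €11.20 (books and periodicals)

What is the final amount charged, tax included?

Sleeping bag €123.19: sports equipment, €110.00 or more → 9% → €11.0871
Wall clock €34.23: everything else → 8.25% → €2.823975
Tennis racket €90.98: sports equipment, under €110.00 → 0% → €0.00
Peanut butter €3.89: grocery items → 9.25% → €0.359825
Children's picture book €14.65: books and periodicals → 5.25% → €0.769125
Paperback novel €11.20: books and periodicals → 5.25% → €0.588
Subtotal = €278.14; unrounded tax = €15.628025 → €15.63; total due = €293.77

€293.77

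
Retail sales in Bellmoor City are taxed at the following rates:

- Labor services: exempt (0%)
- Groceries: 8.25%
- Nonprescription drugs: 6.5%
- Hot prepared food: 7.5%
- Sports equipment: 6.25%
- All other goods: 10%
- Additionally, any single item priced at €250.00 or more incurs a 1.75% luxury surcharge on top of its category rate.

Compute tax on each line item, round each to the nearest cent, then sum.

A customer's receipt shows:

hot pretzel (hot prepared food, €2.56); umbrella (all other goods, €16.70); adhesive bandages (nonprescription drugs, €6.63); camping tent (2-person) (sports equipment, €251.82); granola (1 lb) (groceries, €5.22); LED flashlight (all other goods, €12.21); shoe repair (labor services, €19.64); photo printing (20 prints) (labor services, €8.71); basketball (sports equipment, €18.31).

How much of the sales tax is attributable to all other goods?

€2.89

Umbrella €16.70: all other goods → 10% → €1.67
LED flashlight €12.21: all other goods → 10% → €1.22
Tax on all other goods = €1.67 + €1.22 = €2.89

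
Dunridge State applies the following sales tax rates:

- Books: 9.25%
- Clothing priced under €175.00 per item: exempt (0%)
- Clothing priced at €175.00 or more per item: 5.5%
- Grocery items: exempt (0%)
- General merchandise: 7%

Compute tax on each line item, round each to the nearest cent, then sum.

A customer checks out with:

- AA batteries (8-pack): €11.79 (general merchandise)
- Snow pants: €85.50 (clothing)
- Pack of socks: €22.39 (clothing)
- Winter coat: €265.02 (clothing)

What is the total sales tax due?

€15.41

AA batteries (8-pack) €11.79: general merchandise → 7% → €0.83
Snow pants €85.50: clothing, under €175.00 → 0% → €0.00
Pack of socks €22.39: clothing, under €175.00 → 0% → €0.00
Winter coat €265.02: clothing, €175.00 or more → 5.5% → €14.58
Total tax = €0.83 + €14.58 = €15.41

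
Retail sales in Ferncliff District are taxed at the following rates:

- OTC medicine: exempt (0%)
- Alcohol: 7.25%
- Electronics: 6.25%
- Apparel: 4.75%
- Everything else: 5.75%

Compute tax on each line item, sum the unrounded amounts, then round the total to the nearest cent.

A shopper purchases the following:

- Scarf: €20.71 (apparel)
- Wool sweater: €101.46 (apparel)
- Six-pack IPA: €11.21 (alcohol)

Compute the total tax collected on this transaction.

Scarf €20.71: apparel → 4.75% → €0.983725
Wool sweater €101.46: apparel → 4.75% → €4.81935
Six-pack IPA €11.21: alcohol → 7.25% → €0.812725
Unrounded tax sum = €6.6158 → €6.62

€6.62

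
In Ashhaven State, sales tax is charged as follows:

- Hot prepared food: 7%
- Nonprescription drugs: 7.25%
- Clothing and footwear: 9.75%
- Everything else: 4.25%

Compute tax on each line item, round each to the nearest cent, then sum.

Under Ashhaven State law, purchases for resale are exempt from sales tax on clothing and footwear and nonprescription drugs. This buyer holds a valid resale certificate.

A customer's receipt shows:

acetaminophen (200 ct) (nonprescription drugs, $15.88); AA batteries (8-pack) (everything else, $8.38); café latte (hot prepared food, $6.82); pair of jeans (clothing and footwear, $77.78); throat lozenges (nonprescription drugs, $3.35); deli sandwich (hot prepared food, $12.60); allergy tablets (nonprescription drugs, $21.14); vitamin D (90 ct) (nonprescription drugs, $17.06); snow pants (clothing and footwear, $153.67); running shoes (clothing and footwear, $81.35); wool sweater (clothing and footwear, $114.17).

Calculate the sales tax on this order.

$1.72

Acetaminophen (200 ct) $15.88: nonprescription drugs, buyer-exempt → 0% → $0.00
AA batteries (8-pack) $8.38: everything else → 4.25% → $0.36
Café latte $6.82: hot prepared food → 7% → $0.48
Pair of jeans $77.78: clothing and footwear, buyer-exempt → 0% → $0.00
Throat lozenges $3.35: nonprescription drugs, buyer-exempt → 0% → $0.00
Deli sandwich $12.60: hot prepared food → 7% → $0.88
Allergy tablets $21.14: nonprescription drugs, buyer-exempt → 0% → $0.00
Vitamin D (90 ct) $17.06: nonprescription drugs, buyer-exempt → 0% → $0.00
Snow pants $153.67: clothing and footwear, buyer-exempt → 0% → $0.00
Running shoes $81.35: clothing and footwear, buyer-exempt → 0% → $0.00
Wool sweater $114.17: clothing and footwear, buyer-exempt → 0% → $0.00
Total tax = $0.36 + $0.48 + $0.88 = $1.72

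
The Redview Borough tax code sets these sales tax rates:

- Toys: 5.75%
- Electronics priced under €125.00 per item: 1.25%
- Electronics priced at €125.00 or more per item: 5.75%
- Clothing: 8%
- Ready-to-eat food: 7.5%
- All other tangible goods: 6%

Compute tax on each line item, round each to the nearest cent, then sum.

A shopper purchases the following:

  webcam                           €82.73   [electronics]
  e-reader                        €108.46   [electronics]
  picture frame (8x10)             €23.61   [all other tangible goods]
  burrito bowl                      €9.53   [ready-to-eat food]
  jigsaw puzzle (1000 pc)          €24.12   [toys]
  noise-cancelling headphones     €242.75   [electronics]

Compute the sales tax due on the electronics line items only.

€16.35

Webcam €82.73: electronics, under €125.00 → 1.25% → €1.03
E-reader €108.46: electronics, under €125.00 → 1.25% → €1.36
Noise-cancelling headphones €242.75: electronics, €125.00 or more → 5.75% → €13.96
Tax on electronics = €1.03 + €1.36 + €13.96 = €16.35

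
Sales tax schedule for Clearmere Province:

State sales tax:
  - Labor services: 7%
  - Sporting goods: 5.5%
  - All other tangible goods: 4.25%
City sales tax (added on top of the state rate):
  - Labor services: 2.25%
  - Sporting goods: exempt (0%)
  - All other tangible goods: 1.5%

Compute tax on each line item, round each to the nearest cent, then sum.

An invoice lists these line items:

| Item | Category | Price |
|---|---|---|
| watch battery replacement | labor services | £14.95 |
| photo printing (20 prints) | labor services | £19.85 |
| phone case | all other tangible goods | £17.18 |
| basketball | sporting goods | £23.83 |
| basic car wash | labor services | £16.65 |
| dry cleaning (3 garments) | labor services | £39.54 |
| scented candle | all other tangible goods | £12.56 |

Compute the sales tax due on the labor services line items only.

£8.42

Watch battery replacement £14.95: labor services → 7% + 2.25% city = 9.25% → £1.38
Photo printing (20 prints) £19.85: labor services → 7% + 2.25% city = 9.25% → £1.84
Basic car wash £16.65: labor services → 7% + 2.25% city = 9.25% → £1.54
Dry cleaning (3 garments) £39.54: labor services → 7% + 2.25% city = 9.25% → £3.66
Tax on labor services = £1.38 + £1.84 + £1.54 + £3.66 = £8.42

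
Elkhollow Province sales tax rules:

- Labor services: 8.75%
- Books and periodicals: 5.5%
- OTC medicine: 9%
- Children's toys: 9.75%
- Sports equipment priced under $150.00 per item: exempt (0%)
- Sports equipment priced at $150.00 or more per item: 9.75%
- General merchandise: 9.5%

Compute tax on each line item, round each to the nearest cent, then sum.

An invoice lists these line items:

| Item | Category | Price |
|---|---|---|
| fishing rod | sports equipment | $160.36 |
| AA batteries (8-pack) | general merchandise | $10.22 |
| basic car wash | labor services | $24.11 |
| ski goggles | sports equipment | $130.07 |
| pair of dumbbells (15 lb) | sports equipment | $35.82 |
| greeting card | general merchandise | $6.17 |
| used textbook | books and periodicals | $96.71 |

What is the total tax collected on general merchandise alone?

AA batteries (8-pack) $10.22: general merchandise → 9.5% → $0.97
Greeting card $6.17: general merchandise → 9.5% → $0.59
Tax on general merchandise = $0.97 + $0.59 = $1.56

$1.56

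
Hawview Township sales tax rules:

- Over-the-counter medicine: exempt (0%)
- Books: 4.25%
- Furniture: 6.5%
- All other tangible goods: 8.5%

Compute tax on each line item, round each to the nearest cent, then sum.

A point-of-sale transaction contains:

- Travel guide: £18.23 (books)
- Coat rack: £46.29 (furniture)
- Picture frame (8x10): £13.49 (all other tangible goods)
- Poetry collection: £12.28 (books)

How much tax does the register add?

Travel guide £18.23: books → 4.25% → £0.77
Coat rack £46.29: furniture → 6.5% → £3.01
Picture frame (8x10) £13.49: all other tangible goods → 8.5% → £1.15
Poetry collection £12.28: books → 4.25% → £0.52
Total tax = £0.77 + £3.01 + £1.15 + £0.52 = £5.45

£5.45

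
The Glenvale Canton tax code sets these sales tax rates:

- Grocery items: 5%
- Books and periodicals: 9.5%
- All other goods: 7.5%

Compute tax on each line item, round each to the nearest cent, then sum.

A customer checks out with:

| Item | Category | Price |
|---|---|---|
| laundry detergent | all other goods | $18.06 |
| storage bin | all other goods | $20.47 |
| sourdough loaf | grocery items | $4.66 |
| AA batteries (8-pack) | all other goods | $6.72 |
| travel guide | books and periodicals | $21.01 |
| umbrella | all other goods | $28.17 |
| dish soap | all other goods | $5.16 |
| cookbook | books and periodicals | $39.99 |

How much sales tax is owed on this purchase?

$11.92

Laundry detergent $18.06: all other goods → 7.5% → $1.35
Storage bin $20.47: all other goods → 7.5% → $1.54
Sourdough loaf $4.66: grocery items → 5% → $0.23
AA batteries (8-pack) $6.72: all other goods → 7.5% → $0.50
Travel guide $21.01: books and periodicals → 9.5% → $2.00
Umbrella $28.17: all other goods → 7.5% → $2.11
Dish soap $5.16: all other goods → 7.5% → $0.39
Cookbook $39.99: books and periodicals → 9.5% → $3.80
Total tax = $1.35 + $1.54 + $0.23 + $0.50 + $2.00 + $2.11 + $0.39 + $3.80 = $11.92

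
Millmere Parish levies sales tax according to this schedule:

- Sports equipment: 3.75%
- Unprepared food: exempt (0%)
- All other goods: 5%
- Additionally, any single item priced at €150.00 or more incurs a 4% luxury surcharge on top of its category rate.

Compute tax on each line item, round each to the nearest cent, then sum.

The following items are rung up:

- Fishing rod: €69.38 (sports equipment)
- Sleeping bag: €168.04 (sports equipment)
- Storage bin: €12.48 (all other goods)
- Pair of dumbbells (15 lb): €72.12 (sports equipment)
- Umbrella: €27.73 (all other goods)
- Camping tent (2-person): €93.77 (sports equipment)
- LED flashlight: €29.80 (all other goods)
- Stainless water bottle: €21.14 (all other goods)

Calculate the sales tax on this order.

Fishing rod €69.38: sports equipment → 3.75% → €2.60
Sleeping bag €168.04: sports equipment → 3.75% + 4% surcharge = 7.75% → €13.02
Storage bin €12.48: all other goods → 5% → €0.62
Pair of dumbbells (15 lb) €72.12: sports equipment → 3.75% → €2.70
Umbrella €27.73: all other goods → 5% → €1.39
Camping tent (2-person) €93.77: sports equipment → 3.75% → €3.52
LED flashlight €29.80: all other goods → 5% → €1.49
Stainless water bottle €21.14: all other goods → 5% → €1.06
Total tax = €2.60 + €13.02 + €0.62 + €2.70 + €1.39 + €3.52 + €1.49 + €1.06 = €26.40

€26.40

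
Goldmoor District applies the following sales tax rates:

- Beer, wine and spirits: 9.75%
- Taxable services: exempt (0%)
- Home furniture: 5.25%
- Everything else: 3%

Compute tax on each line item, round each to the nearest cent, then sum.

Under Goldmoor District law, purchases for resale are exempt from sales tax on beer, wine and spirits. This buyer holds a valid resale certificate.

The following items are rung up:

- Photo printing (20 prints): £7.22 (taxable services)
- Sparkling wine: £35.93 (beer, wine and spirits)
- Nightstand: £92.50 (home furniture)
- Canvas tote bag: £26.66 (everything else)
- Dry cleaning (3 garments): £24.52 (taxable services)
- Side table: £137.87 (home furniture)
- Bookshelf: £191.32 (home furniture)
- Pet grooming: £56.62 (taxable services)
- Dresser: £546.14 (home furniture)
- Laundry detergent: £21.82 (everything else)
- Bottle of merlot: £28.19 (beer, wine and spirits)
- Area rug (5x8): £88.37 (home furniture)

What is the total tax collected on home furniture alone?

£55.45

Nightstand £92.50: home furniture → 5.25% → £4.86
Side table £137.87: home furniture → 5.25% → £7.24
Bookshelf £191.32: home furniture → 5.25% → £10.04
Dresser £546.14: home furniture → 5.25% → £28.67
Area rug (5x8) £88.37: home furniture → 5.25% → £4.64
Tax on home furniture = £4.86 + £7.24 + £10.04 + £28.67 + £4.64 = £55.45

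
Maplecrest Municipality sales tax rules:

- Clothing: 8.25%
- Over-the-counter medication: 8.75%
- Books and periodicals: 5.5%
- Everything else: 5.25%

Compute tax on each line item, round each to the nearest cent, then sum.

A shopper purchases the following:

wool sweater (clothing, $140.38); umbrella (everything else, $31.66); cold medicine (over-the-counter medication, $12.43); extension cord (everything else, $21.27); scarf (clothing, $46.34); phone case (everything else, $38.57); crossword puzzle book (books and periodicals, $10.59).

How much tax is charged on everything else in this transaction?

$4.80

Umbrella $31.66: everything else → 5.25% → $1.66
Extension cord $21.27: everything else → 5.25% → $1.12
Phone case $38.57: everything else → 5.25% → $2.02
Tax on everything else = $1.66 + $1.12 + $2.02 = $4.80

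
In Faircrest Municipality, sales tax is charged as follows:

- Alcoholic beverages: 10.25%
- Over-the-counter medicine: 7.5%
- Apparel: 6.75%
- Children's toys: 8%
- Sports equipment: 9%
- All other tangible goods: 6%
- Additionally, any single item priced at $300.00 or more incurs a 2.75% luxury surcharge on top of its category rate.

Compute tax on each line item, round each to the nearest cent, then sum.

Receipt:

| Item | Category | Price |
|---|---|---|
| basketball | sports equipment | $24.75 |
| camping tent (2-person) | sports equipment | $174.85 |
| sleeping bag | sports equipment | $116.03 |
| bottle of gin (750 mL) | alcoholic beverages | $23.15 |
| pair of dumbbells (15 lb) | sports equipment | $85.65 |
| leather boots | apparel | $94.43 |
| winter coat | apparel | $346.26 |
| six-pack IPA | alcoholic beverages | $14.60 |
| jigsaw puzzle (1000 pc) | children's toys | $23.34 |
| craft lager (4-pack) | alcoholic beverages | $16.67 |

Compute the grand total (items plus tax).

$1002.56

Basketball $24.75: sports equipment → 9% → $2.23
Camping tent (2-person) $174.85: sports equipment → 9% → $15.74
Sleeping bag $116.03: sports equipment → 9% → $10.44
Bottle of gin (750 mL) $23.15: alcoholic beverages → 10.25% → $2.37
Pair of dumbbells (15 lb) $85.65: sports equipment → 9% → $7.71
Leather boots $94.43: apparel → 6.75% → $6.37
Winter coat $346.26: apparel → 6.75% + 2.75% surcharge = 9.5% → $32.89
Six-pack IPA $14.60: alcoholic beverages → 10.25% → $1.50
Jigsaw puzzle (1000 pc) $23.34: children's toys → 8% → $1.87
Craft lager (4-pack) $16.67: alcoholic beverages → 10.25% → $1.71
Subtotal = $919.73; tax = $82.83; total due = $1002.56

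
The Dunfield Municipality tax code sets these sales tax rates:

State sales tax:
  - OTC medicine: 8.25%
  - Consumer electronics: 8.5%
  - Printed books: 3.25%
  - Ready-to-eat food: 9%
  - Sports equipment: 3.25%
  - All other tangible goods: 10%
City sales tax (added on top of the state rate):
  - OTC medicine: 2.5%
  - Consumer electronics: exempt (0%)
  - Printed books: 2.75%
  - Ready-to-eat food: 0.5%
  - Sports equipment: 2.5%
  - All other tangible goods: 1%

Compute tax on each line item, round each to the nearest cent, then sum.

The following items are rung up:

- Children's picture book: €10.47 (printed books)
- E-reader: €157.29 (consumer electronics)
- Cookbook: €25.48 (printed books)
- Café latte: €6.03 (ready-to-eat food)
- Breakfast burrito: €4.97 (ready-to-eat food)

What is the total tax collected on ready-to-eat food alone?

€1.04

Café latte €6.03: ready-to-eat food → 9% + 0.5% city = 9.5% → €0.57
Breakfast burrito €4.97: ready-to-eat food → 9% + 0.5% city = 9.5% → €0.47
Tax on ready-to-eat food = €0.57 + €0.47 = €1.04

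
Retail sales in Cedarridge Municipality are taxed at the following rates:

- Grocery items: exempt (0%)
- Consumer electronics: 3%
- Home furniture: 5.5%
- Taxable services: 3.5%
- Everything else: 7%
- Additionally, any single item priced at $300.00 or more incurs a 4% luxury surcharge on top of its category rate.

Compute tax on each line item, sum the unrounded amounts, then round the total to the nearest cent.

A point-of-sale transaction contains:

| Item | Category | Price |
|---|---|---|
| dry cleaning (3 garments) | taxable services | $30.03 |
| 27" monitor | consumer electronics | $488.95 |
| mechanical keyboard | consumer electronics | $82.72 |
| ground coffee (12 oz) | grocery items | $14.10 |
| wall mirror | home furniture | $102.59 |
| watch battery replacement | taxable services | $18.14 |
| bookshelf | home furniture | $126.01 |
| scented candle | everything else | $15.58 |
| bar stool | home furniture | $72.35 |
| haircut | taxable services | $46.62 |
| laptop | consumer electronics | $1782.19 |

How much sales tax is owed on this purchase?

$182.42

Dry cleaning (3 garments) $30.03: taxable services → 3.5% → $1.05105
27" monitor $488.95: consumer electronics → 3% + 4% surcharge = 7% → $34.2265
Mechanical keyboard $82.72: consumer electronics → 3% → $2.4816
Ground coffee (12 oz) $14.10: grocery items → 0% → $0.00
Wall mirror $102.59: home furniture → 5.5% → $5.64245
Watch battery replacement $18.14: taxable services → 3.5% → $0.6349
Bookshelf $126.01: home furniture → 5.5% → $6.93055
Scented candle $15.58: everything else → 7% → $1.0906
Bar stool $72.35: home furniture → 5.5% → $3.97925
Haircut $46.62: taxable services → 3.5% → $1.6317
Laptop $1782.19: consumer electronics → 3% + 4% surcharge = 7% → $124.7533
Unrounded tax sum = $182.4219 → $182.42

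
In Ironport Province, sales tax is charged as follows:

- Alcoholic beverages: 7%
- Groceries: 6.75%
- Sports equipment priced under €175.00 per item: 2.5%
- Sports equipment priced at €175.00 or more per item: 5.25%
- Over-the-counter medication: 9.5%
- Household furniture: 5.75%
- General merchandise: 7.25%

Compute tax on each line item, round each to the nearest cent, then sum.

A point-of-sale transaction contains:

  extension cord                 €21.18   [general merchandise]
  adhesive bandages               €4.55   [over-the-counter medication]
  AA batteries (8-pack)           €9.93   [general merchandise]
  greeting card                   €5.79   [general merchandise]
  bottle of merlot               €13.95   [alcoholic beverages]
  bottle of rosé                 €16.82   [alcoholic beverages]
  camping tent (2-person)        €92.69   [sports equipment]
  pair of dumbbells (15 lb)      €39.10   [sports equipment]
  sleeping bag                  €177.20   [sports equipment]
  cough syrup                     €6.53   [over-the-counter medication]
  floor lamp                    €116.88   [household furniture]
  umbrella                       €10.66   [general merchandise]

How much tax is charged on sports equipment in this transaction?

€12.60

Camping tent (2-person) €92.69: sports equipment, under €175.00 → 2.5% → €2.32
Pair of dumbbells (15 lb) €39.10: sports equipment, under €175.00 → 2.5% → €0.98
Sleeping bag €177.20: sports equipment, €175.00 or more → 5.25% → €9.30
Tax on sports equipment = €2.32 + €0.98 + €9.30 = €12.60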